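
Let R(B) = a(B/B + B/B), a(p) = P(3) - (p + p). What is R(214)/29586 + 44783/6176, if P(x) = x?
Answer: 662471831/91361568 ≈ 7.2511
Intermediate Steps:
a(p) = 3 - 2*p (a(p) = 3 - (p + p) = 3 - 2*p)
R(B) = -1 (R(B) = 3 - 2*(B/B + B/B) = 3 - 2*(1 + 1) = 3 - 2*2 = 3 - 4 = -1)
R(214)/29586 + 44783/6176 = -1/29586 + 44783/6176 = 662471831/91361568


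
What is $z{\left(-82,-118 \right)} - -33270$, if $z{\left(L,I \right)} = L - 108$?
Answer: $33080$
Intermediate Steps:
$z{\left(L,I \right)} = -108 + L$ ($z{\left(L,I \right)} = L - 108 = -108 + L$)
$z{\left(-82,-118 \right)} - -33270 = \left(-108 - 82\right) - -33270 = -190 + 33270 = 33080$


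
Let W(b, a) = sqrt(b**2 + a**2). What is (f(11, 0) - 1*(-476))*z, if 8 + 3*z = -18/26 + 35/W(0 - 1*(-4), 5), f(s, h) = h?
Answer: -53788/39 + 16660*sqrt(41)/123 ≈ -511.89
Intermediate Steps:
W(b, a) = sqrt(a**2 + b**2)
z = -113/39 + 35*sqrt(41)/123 (z = -8/3 + (-18/26 + 35/(sqrt(5**2 + (0 - 1*(-4))**2)))/3 = -8/3 + (-18*1/26 + 35/(sqrt(25 + (0 + 4)**2)))/3 = -8/3 + (-9/13 + 35/(sqrt(25 + 4**2)))/3 = -8/3 + (-9/13 + 35/(sqrt(25 + 16)))/3 = -8/3 + (-9/13 + 35/(sqrt(41)))/3 = -8/3 + (-9/13 + 35*(sqrt(41)/41))/3 = -8/3 + (-9/13 + 35*sqrt(41)/41)/3 = -8/3 + (-3/13 + 35*sqrt(41)/123) = -113/39 + 35*sqrt(41)/123 ≈ -1.0754)
(f(11, 0) - 1*(-476))*z = (0 - 1*(-476))*(-113/39 + 35*sqrt(41)/123) = (0 + 476)*(-113/39 + 35*sqrt(41)/123) = 476*(-113/39 + 35*sqrt(41)/123) = -53788/39 + 16660*sqrt(41)/123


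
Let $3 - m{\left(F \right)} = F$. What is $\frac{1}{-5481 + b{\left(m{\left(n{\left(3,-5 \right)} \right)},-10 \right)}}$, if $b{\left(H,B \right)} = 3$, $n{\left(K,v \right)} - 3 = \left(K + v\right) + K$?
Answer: $- \frac{1}{5478} \approx -0.00018255$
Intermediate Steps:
$n{\left(K,v \right)} = 3 + v + 2 K$ ($n{\left(K,v \right)} = 3 + \left(\left(K + v\right) + K\right) = 3 + \left(v + 2 K\right) = 3 + v + 2 K$)
$m{\left(F \right)} = 3 - F$
$\frac{1}{-5481 + b{\left(m{\left(n{\left(3,-5 \right)} \right)},-10 \right)}} = \frac{1}{-5481 + 3} = \frac{1}{-5478} = - \frac{1}{5478}$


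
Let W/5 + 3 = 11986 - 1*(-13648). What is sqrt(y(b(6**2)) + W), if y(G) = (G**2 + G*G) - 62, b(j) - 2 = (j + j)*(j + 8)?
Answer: sqrt(20225893) ≈ 4497.3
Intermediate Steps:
b(j) = 2 + 2*j*(8 + j) (b(j) = 2 + (j + j)*(j + 8) = 2 + (2*j)*(8 + j) = 2 + 2*j*(8 + j))
y(G) = -62 + 2*G**2 (y(G) = (G**2 + G**2) - 62 = 2*G**2 - 62 = -62 + 2*G**2)
W = 128155 (W = -15 + 5*(11986 - 1*(-13648)) = -15 + 5*(11986 + 13648) = -15 + 5*25634 = -15 + 128170 = 128155)
sqrt(y(b(6**2)) + W) = sqrt((-62 + 2*(2 + 2*(6**2)**2 + 16*6**2)**2) + 128155) = sqrt((-62 + 2*(2 + 2*36**2 + 16*36)**2) + 128155) = sqrt((-62 + 2*(2 + 2*1296 + 576)**2) + 128155) = sqrt((-62 + 2*(2 + 2592 + 576)**2) + 128155) = sqrt((-62 + 2*3170**2) + 128155) = sqrt((-62 + 2*10048900) + 128155) = sqrt((-62 + 20097800) + 128155) = sqrt(20097738 + 128155) = sqrt(20225893)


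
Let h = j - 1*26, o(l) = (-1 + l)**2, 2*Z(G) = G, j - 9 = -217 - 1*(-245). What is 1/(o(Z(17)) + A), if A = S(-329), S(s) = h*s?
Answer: -4/14251 ≈ -0.00028068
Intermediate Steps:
j = 37 (j = 9 + (-217 - 1*(-245)) = 9 + (-217 + 245) = 9 + 28 = 37)
Z(G) = G/2
h = 11 (h = 37 - 1*26 = 37 - 26 = 11)
S(s) = 11*s
A = -3619 (A = 11*(-329) = -3619)
1/(o(Z(17)) + A) = 1/((-1 + (1/2)*17)**2 - 3619) = 1/((-1 + 17/2)**2 - 3619) = 1/((15/2)**2 - 3619) = 1/(225/4 - 3619) = 1/(-14251/4) = -4/14251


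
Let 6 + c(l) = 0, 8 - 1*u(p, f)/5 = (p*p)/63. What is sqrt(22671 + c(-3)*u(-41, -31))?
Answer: sqrt(10245081)/21 ≈ 152.42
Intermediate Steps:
u(p, f) = 40 - 5*p**2/63 (u(p, f) = 40 - 5*p*p/63 = 40 - 5*p**2/63)
c(l) = -6 (c(l) = -6 + 0 = -6)
sqrt(22671 + c(-3)*u(-41, -31)) = sqrt(22671 - 6*(40 - 5/63*(-41)**2)) = sqrt(22671 - 6*(40 - 5/63*1681)) = sqrt(22671 - 6*(40 - 8405/63)) = sqrt(22671 - 6*(-5885/63)) = sqrt(22671 + 11770/21) = sqrt(487861/21) = sqrt(10245081)/21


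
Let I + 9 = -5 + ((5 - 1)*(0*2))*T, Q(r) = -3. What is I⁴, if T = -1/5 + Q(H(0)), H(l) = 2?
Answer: 38416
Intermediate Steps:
T = -16/5 (T = -1/5 - 3 = -1*⅕ - 3 = -⅕ - 3 = -16/5 ≈ -3.2000)
I = -14 (I = -9 + (-5 + ((5 - 1)*(0*2))*(-16/5)) = -9 + (-5 + (4*0)*(-16/5)) = -9 + (-5 + 0*(-16/5)) = -9 + (-5 + 0) = -9 - 5 = -14)
I⁴ = (-14)⁴ = 38416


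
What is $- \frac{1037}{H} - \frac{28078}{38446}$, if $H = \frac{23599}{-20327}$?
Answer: $\frac{404872213716}{453643577} \approx 892.49$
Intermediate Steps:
$H = - \frac{23599}{20327}$ ($H = 23599 \left(- \frac{1}{20327}\right) = - \frac{23599}{20327} \approx -1.161$)
$- \frac{1037}{H} - \frac{28078}{38446} = - \frac{1037}{- \frac{23599}{20327}} - \frac{28078}{38446} = \left(-1037\right) \left(- \frac{20327}{23599}\right) - \frac{14039}{19223} = \frac{21079099}{23599} - \frac{14039}{19223} = \frac{404872213716}{453643577}$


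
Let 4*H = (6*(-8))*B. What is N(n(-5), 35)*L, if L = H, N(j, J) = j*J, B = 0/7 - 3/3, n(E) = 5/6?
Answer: 350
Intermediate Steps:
n(E) = 5/6 (n(E) = 5*(1/6) = 5/6)
B = -1 (B = 0*(1/7) - 3*1/3 = 0 - 1 = -1)
H = 12 (H = ((6*(-8))*(-1))/4 = (-48*(-1))/4 = (1/4)*48 = 12)
N(j, J) = J*j
L = 12
N(n(-5), 35)*L = (35*(5/6))*12 = (175/6)*12 = 350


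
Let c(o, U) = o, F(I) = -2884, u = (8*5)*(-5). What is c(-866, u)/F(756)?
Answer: 433/1442 ≈ 0.30028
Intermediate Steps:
u = -200 (u = 40*(-5) = -200)
c(-866, u)/F(756) = -866/(-2884) = -866*(-1/2884) = 433/1442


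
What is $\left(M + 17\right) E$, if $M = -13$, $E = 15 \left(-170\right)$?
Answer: $-10200$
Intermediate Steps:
$E = -2550$
$\left(M + 17\right) E = \left(-13 + 17\right) \left(-2550\right) = 4 \left(-2550\right) = -10200$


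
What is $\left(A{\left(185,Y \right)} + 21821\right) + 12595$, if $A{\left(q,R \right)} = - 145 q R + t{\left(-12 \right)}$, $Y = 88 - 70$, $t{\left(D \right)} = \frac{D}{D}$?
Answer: $-448433$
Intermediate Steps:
$t{\left(D \right)} = 1$
$Y = 18$
$A{\left(q,R \right)} = 1 - 145 R q$ ($A{\left(q,R \right)} = - 145 q R + 1 = - 145 R q + 1 = 1 - 145 R q$)
$\left(A{\left(185,Y \right)} + 21821\right) + 12595 = \left(\left(1 - 2610 \cdot 185\right) + 21821\right) + 12595 = \left(\left(1 - 482850\right) + 21821\right) + 12595 = \left(-482849 + 21821\right) + 12595 = -461028 + 12595 = -448433$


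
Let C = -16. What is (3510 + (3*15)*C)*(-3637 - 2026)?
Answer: -15799770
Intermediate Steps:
(3510 + (3*15)*C)*(-3637 - 2026) = (3510 + (3*15)*(-16))*(-3637 - 2026) = (3510 + 45*(-16))*(-5663) = (3510 - 720)*(-5663) = 2790*(-5663) = -15799770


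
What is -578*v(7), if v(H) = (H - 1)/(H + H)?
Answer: -1734/7 ≈ -247.71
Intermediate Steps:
v(H) = (-1 + H)/(2*H) (v(H) = (-1 + H)/((2*H)) = (-1 + H)*(1/(2*H)) = (-1 + H)/(2*H))
-578*v(7) = -289*(-1 + 7)/7 = -289*6/7 = -578*3/7 = -1734/7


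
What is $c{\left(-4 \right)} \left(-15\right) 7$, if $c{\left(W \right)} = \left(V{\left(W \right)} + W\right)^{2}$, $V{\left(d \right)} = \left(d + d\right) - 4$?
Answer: $-26880$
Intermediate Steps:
$V{\left(d \right)} = -4 + 2 d$ ($V{\left(d \right)} = 2 d - 4 = -4 + 2 d$)
$c{\left(W \right)} = \left(-4 + 3 W\right)^{2}$ ($c{\left(W \right)} = \left(\left(-4 + 2 W\right) + W\right)^{2} = \left(-4 + 3 W\right)^{2}$)
$c{\left(-4 \right)} \left(-15\right) 7 = \left(-4 + 3 \left(-4\right)\right)^{2} \left(-15\right) 7 = \left(-4 - 12\right)^{2} \left(-15\right) 7 = \left(-16\right)^{2} \left(-15\right) 7 = 256 \left(-15\right) 7 = \left(-3840\right) 7 = -26880$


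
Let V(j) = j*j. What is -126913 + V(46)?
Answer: -124797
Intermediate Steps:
V(j) = j²
-126913 + V(46) = -126913 + 46² = -126913 + 2116 = -124797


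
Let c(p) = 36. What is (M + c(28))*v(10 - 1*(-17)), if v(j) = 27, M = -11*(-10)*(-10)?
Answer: -28728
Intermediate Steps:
M = -1100 (M = 110*(-10) = -1100)
(M + c(28))*v(10 - 1*(-17)) = (-1100 + 36)*27 = -1064*27 = -28728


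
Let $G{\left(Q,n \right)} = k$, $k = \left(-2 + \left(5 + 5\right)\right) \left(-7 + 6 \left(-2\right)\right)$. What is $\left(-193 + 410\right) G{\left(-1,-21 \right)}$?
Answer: $-32984$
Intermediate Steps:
$k = -152$ ($k = \left(-2 + 10\right) \left(-7 - 12\right) = 8 \left(-19\right) = -152$)
$G{\left(Q,n \right)} = -152$
$\left(-193 + 410\right) G{\left(-1,-21 \right)} = \left(-193 + 410\right) \left(-152\right) = 217 \left(-152\right) = -32984$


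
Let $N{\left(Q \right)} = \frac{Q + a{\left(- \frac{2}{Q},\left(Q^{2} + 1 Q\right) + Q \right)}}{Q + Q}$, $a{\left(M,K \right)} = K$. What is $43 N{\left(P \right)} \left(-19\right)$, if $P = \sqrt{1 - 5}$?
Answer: $- \frac{2451}{2} - 817 i \approx -1225.5 - 817.0 i$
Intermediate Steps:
$P = 2 i$ ($P = \sqrt{-4} = 2 i \approx 2.0 i$)
$N{\left(Q \right)} = \frac{Q^{2} + 3 Q}{2 Q}$ ($N{\left(Q \right)} = \frac{Q + \left(\left(Q^{2} + 1 Q\right) + Q\right)}{Q + Q} = \frac{Q + \left(\left(Q^{2} + Q\right) + Q\right)}{2 Q} = \left(Q + \left(\left(Q + Q^{2}\right) + Q\right)\right) \frac{1}{2 Q} = \left(Q + \left(Q^{2} + 2 Q\right)\right) \frac{1}{2 Q} = \left(Q^{2} + 3 Q\right) \frac{1}{2 Q} = \frac{Q^{2} + 3 Q}{2 Q}$)
$43 N{\left(P \right)} \left(-19\right) = 43 \left(\frac{3}{2} + \frac{2 i}{2}\right) \left(-19\right) = 43 \left(\frac{3}{2} + i\right) \left(-19\right) = \left(\frac{129}{2} + 43 i\right) \left(-19\right) = - \frac{2451}{2} - 817 i$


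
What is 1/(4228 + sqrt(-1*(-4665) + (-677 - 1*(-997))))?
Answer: 4228/17870999 - sqrt(4985)/17870999 ≈ 0.00023263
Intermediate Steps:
1/(4228 + sqrt(-1*(-4665) + (-677 - 1*(-997)))) = 1/(4228 + sqrt(4665 + (-677 + 997))) = 1/(4228 + sqrt(4665 + 320)) = 1/(4228 + sqrt(4985))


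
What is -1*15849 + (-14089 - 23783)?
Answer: -53721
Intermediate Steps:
-1*15849 + (-14089 - 23783) = -15849 - 37872 = -53721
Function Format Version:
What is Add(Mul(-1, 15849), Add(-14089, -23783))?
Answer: -53721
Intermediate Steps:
Add(Mul(-1, 15849), Add(-14089, -23783)) = Add(-15849, -37872) = -53721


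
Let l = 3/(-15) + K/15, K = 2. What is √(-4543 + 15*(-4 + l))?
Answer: 2*I*√1151 ≈ 67.853*I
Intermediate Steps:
l = -1/15 (l = 3/(-15) + 2/15 = 3*(-1/15) + 2*(1/15) = -⅕ + 2/15 = -1/15 ≈ -0.066667)
√(-4543 + 15*(-4 + l)) = √(-4543 + 15*(-4 - 1/15)) = √(-4543 + 15*(-61/15)) = √(-4543 - 61) = √(-4604) = 2*I*√1151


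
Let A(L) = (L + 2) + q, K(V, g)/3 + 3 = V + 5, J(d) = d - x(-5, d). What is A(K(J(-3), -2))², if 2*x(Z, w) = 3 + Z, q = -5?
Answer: 9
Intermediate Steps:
x(Z, w) = 3/2 + Z/2 (x(Z, w) = (3 + Z)/2 = 3/2 + Z/2)
J(d) = 1 + d (J(d) = d - (3/2 + (½)*(-5)) = d - (3/2 - 5/2) = d - 1*(-1) = d + 1 = 1 + d)
K(V, g) = 6 + 3*V (K(V, g) = -9 + 3*(V + 5) = -9 + 3*(5 + V) = -9 + (15 + 3*V) = 6 + 3*V)
A(L) = -3 + L (A(L) = (L + 2) - 5 = (2 + L) - 5 = -3 + L)
A(K(J(-3), -2))² = (-3 + (6 + 3*(1 - 3)))² = (-3 + (6 + 3*(-2)))² = (-3 + (6 - 6))² = (-3 + 0)² = (-3)² = 9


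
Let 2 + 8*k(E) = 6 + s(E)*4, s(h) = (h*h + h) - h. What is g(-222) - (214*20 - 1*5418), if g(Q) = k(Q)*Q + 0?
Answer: -5469497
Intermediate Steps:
s(h) = h² (s(h) = (h² + h) - h = (h + h²) - h = h²)
k(E) = ½ + E²/2 (k(E) = -¼ + (6 + E²*4)/8 = -¼ + (6 + 4*E²)/8 = -¼ + (¾ + E²/2) = ½ + E²/2)
g(Q) = Q*(½ + Q²/2) (g(Q) = (½ + Q²/2)*Q + 0 = Q*(½ + Q²/2) + 0 = Q*(½ + Q²/2))
g(-222) - (214*20 - 1*5418) = (½)*(-222)*(1 + (-222)²) - (214*20 - 1*5418) = (½)*(-222)*(1 + 49284) - (4280 - 5418) = (½)*(-222)*49285 - 1*(-1138) = -5470635 + 1138 = -5469497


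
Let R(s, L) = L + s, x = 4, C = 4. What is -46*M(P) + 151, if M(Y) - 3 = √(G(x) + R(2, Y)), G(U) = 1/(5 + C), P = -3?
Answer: 13 - 92*I*√2/3 ≈ 13.0 - 43.369*I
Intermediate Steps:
G(U) = ⅑ (G(U) = 1/(5 + 4) = 1/9 = ⅑)
M(Y) = 3 + √(19/9 + Y) (M(Y) = 3 + √(⅑ + (Y + 2)) = 3 + √(⅑ + (2 + Y)) = 3 + √(19/9 + Y))
-46*M(P) + 151 = -46*(3 + √(19 + 9*(-3))/3) + 151 = -46*(3 + √(19 - 27)/3) + 151 = -46*(3 + √(-8)/3) + 151 = -46*(3 + (2*I*√2)/3) + 151 = -46*(3 + 2*I*√2/3) + 151 = (-138 - 92*I*√2/3) + 151 = 13 - 92*I*√2/3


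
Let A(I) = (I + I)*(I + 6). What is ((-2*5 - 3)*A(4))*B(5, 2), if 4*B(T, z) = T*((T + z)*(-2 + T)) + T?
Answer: -28600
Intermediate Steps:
A(I) = 2*I*(6 + I) (A(I) = (2*I)*(6 + I) = 2*I*(6 + I))
B(T, z) = T/4 + T*(-2 + T)*(T + z)/4 (B(T, z) = (T*((T + z)*(-2 + T)) + T)/4 = (T*((-2 + T)*(T + z)) + T)/4 = (T*(-2 + T)*(T + z) + T)/4 = (T + T*(-2 + T)*(T + z))/4 = T/4 + T*(-2 + T)*(T + z)/4)
((-2*5 - 3)*A(4))*B(5, 2) = ((-2*5 - 3)*(2*4*(6 + 4)))*((¼)*5*(1 + 5² - 2*5 - 2*2 + 5*2)) = ((-10 - 3)*(2*4*10))*((¼)*5*(1 + 25 - 10 - 4 + 10)) = (-13*80)*((¼)*5*22) = -1040*55/2 = -28600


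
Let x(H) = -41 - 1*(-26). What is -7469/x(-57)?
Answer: 7469/15 ≈ 497.93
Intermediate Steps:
x(H) = -15 (x(H) = -41 + 26 = -15)
-7469/x(-57) = -7469/(-15) = -7469*(-1/15) = 7469/15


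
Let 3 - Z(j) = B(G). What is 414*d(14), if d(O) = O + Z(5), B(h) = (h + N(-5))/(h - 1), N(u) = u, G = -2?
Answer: 6072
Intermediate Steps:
B(h) = (-5 + h)/(-1 + h) (B(h) = (h - 5)/(h - 1) = (-5 + h)/(-1 + h))
Z(j) = ⅔ (Z(j) = 3 - (-5 - 2)/(-1 - 2) = 3 - (-7)/(-3) = 3 - (-1)*(-7)/3 = 3 - 1*7/3 = 3 - 7/3 = ⅔)
d(O) = ⅔ + O (d(O) = O + ⅔ = ⅔ + O)
414*d(14) = 414*(⅔ + 14) = 414*(44/3) = 6072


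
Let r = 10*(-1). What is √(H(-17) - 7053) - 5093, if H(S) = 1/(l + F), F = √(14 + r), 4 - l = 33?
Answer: -5093 + 4*I*√35706/9 ≈ -5093.0 + 83.982*I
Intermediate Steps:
l = -29 (l = 4 - 1*33 = 4 - 33 = -29)
r = -10
F = 2 (F = √(14 - 10) = √4 = 2)
H(S) = -1/27 (H(S) = 1/(-29 + 2) = 1/(-27) = -1/27)
√(H(-17) - 7053) - 5093 = √(-1/27 - 7053) - 5093 = √(-190432/27) - 5093 = 4*I*√35706/9 - 5093 = -5093 + 4*I*√35706/9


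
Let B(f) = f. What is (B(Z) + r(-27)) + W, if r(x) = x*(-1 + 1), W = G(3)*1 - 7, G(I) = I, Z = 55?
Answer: 51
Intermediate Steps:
W = -4 (W = 3*1 - 7 = 3 - 7 = -4)
r(x) = 0 (r(x) = x*0 = 0)
(B(Z) + r(-27)) + W = (55 + 0) - 4 = 55 - 4 = 51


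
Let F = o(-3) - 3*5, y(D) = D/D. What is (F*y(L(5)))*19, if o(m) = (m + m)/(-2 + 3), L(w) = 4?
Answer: -399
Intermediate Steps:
y(D) = 1
o(m) = 2*m (o(m) = (2*m)/1 = (2*m)*1 = 2*m)
F = -21 (F = 2*(-3) - 3*5 = -6 - 15 = -21)
(F*y(L(5)))*19 = -21*1*19 = -21*19 = -399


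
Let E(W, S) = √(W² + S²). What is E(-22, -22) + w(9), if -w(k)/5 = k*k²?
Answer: -3645 + 22*√2 ≈ -3613.9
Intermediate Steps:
w(k) = -5*k³ (w(k) = -5*k*k² = -5*k³)
E(W, S) = √(S² + W²)
E(-22, -22) + w(9) = √((-22)² + (-22)²) - 5*9³ = √(484 + 484) - 5*729 = √968 - 3645 = 22*√2 - 3645 = -3645 + 22*√2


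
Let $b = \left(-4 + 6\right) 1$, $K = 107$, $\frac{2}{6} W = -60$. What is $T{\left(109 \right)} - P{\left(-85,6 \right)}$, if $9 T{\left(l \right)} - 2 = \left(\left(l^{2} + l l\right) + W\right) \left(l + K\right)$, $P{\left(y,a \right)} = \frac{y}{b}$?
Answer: $\frac{10188193}{18} \approx 5.6601 \cdot 10^{5}$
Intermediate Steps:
$W = -180$ ($W = 3 \left(-60\right) = -180$)
$b = 2$ ($b = 2 \cdot 1 = 2$)
$P{\left(y,a \right)} = \frac{y}{2}$
$T{\left(l \right)} = \frac{2}{9} + \frac{\left(-180 + 2 l^{2}\right) \left(107 + l\right)}{9}$ ($T{\left(l \right)} = \frac{2}{9} + \frac{\left(\left(l^{2} + l l\right) - 180\right) \left(l + 107\right)}{9} = \frac{2}{9} + \frac{\left(\left(l^{2} + l^{2}\right) - 180\right) \left(107 + l\right)}{9} = \frac{2}{9} + \frac{\left(2 l^{2} - 180\right) \left(107 + l\right)}{9} = \frac{2}{9} + \frac{\left(-180 + 2 l^{2}\right) \left(107 + l\right)}{9}$)
$T{\left(109 \right)} - P{\left(-85,6 \right)} = \left(- \frac{19258}{9} - 2180 + \frac{2 \cdot 109^{3}}{9} + \frac{214 \cdot 109^{2}}{9}\right) - \frac{1}{2} \left(-85\right) = \left(- \frac{19258}{9} - 2180 + \frac{2}{9} \cdot 1295029 + \frac{214}{9} \cdot 11881\right) - - \frac{85}{2} = \left(- \frac{19258}{9} - 2180 + \frac{2590058}{9} + \frac{2542534}{9}\right) + \frac{85}{2} = \frac{5093714}{9} + \frac{85}{2} = \frac{10188193}{18}$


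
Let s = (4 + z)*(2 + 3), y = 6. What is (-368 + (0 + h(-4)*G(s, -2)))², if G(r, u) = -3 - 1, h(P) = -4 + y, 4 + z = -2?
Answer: 141376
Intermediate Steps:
z = -6 (z = -4 - 2 = -6)
s = -10 (s = (4 - 6)*(2 + 3) = -2*5 = -10)
h(P) = 2 (h(P) = -4 + 6 = 2)
G(r, u) = -4
(-368 + (0 + h(-4)*G(s, -2)))² = (-368 + (0 + 2*(-4)))² = (-368 + (0 - 8))² = (-368 - 8)² = (-376)² = 141376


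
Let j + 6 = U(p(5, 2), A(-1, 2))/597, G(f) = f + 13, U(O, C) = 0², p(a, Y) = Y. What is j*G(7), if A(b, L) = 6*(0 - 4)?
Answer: -120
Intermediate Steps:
A(b, L) = -24 (A(b, L) = 6*(-4) = -24)
U(O, C) = 0
G(f) = 13 + f
j = -6 (j = -6 + 0/597 = -6 + 0*(1/597) = -6 + 0 = -6)
j*G(7) = -6*(13 + 7) = -6*20 = -120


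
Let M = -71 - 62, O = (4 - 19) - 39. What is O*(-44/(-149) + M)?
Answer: 1067742/149 ≈ 7166.1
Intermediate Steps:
O = -54 (O = -15 - 39 = -54)
M = -133
O*(-44/(-149) + M) = -54*(-44/(-149) - 133) = -54*(-44*(-1/149) - 133) = -54*(44/149 - 133) = -54*(-19773/149) = 1067742/149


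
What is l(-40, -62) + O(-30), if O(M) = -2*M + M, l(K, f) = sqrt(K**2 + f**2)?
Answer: 30 + 2*sqrt(1361) ≈ 103.78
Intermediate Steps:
O(M) = -M
l(-40, -62) + O(-30) = sqrt((-40)**2 + (-62)**2) - 1*(-30) = sqrt(1600 + 3844) + 30 = sqrt(5444) + 30 = 2*sqrt(1361) + 30 = 30 + 2*sqrt(1361)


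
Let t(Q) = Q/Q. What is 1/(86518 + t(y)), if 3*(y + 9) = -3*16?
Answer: 1/86519 ≈ 1.1558e-5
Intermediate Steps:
y = -25 (y = -9 + (-3*16)/3 = -9 + (1/3)*(-48) = -9 - 16 = -25)
t(Q) = 1
1/(86518 + t(y)) = 1/(86518 + 1) = 1/86519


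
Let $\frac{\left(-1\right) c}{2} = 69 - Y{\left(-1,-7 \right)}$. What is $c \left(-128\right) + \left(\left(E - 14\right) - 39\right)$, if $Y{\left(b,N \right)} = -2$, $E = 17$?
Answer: $18140$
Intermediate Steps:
$c = -142$ ($c = - 2 \left(69 - -2\right) = - 2 \left(69 + 2\right) = \left(-2\right) 71 = -142$)
$c \left(-128\right) + \left(\left(E - 14\right) - 39\right) = \left(-142\right) \left(-128\right) + \left(\left(17 - 14\right) - 39\right) = 18176 + \left(3 - 39\right) = 18176 - 36 = 18140$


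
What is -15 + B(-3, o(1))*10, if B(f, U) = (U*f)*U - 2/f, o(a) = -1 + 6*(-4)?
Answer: -56275/3 ≈ -18758.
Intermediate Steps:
o(a) = -25 (o(a) = -1 - 24 = -25)
B(f, U) = -2/f + f*U**2 (B(f, U) = f*U**2 - 2/f = -2/f + f*U**2)
-15 + B(-3, o(1))*10 = -15 + (-2/(-3) - 3*(-25)**2)*10 = -15 + (-2*(-1/3) - 3*625)*10 = -15 + (2/3 - 1875)*10 = -15 - 5623/3*10 = -15 - 56230/3 = -56275/3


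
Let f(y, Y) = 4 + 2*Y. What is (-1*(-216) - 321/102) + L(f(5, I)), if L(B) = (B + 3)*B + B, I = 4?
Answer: 13765/34 ≈ 404.85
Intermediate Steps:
L(B) = B + B*(3 + B) (L(B) = (3 + B)*B + B = B*(3 + B) + B = B + B*(3 + B))
(-1*(-216) - 321/102) + L(f(5, I)) = (-1*(-216) - 321/102) + (4 + 2*4)*(4 + (4 + 2*4)) = (216 - 321*1/102) + (4 + 8)*(4 + (4 + 8)) = (216 - 107/34) + 12*(4 + 12) = 7237/34 + 12*16 = 7237/34 + 192 = 13765/34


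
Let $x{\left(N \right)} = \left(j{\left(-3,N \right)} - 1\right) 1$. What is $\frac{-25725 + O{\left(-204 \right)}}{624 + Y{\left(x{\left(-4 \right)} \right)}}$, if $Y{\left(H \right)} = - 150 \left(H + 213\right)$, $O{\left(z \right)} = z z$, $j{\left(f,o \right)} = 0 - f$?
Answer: $- \frac{5297}{10542} \approx -0.50247$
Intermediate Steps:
$j{\left(f,o \right)} = - f$
$O{\left(z \right)} = z^{2}$
$x{\left(N \right)} = 2$ ($x{\left(N \right)} = \left(\left(-1\right) \left(-3\right) - 1\right) 1 = \left(3 - 1\right) 1 = 2 \cdot 1 = 2$)
$Y{\left(H \right)} = -31950 - 150 H$ ($Y{\left(H \right)} = - 150 \left(213 + H\right) = -31950 - 150 H$)
$\frac{-25725 + O{\left(-204 \right)}}{624 + Y{\left(x{\left(-4 \right)} \right)}} = \frac{-25725 + \left(-204\right)^{2}}{624 - 32250} = \frac{-25725 + 41616}{624 - 32250} = \frac{15891}{624 - 32250} = \frac{15891}{-31626} = 15891 \left(- \frac{1}{31626}\right) = - \frac{5297}{10542}$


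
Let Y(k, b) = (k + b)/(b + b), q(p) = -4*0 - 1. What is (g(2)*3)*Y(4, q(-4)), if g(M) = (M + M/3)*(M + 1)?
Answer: -36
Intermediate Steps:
q(p) = -1 (q(p) = 0 - 1 = -1)
Y(k, b) = (b + k)/(2*b) (Y(k, b) = (b + k)/((2*b)) = (b + k)*(1/(2*b)) = (b + k)/(2*b))
g(M) = 4*M*(1 + M)/3 (g(M) = (M + M*(⅓))*(1 + M) = (M + M/3)*(1 + M) = (4*M/3)*(1 + M) = 4*M*(1 + M)/3)
(g(2)*3)*Y(4, q(-4)) = (((4/3)*2*(1 + 2))*3)*((½)*(-1 + 4)/(-1)) = (((4/3)*2*3)*3)*((½)*(-1)*3) = (8*3)*(-3/2) = 24*(-3/2) = -36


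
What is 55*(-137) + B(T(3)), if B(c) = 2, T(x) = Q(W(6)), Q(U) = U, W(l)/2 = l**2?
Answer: -7533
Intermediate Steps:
W(l) = 2*l**2
T(x) = 72 (T(x) = 2*6**2 = 2*36 = 72)
55*(-137) + B(T(3)) = 55*(-137) + 2 = -7535 + 2 = -7533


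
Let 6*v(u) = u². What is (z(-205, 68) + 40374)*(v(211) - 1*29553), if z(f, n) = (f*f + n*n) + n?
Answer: -11565423527/6 ≈ -1.9276e+9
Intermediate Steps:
v(u) = u²/6
z(f, n) = n + f² + n² (z(f, n) = (f² + n²) + n = n + f² + n²)
(z(-205, 68) + 40374)*(v(211) - 1*29553) = ((68 + (-205)² + 68²) + 40374)*((⅙)*211² - 1*29553) = ((68 + 42025 + 4624) + 40374)*((⅙)*44521 - 29553) = (46717 + 40374)*(44521/6 - 29553) = 87091*(-132797/6) = -11565423527/6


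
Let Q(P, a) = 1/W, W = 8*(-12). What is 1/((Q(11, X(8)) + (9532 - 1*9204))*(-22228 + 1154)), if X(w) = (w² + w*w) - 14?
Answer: -48/331778519 ≈ -1.4467e-7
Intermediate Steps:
W = -96
X(w) = -14 + 2*w² (X(w) = (w² + w²) - 14 = 2*w² - 14 = -14 + 2*w²)
Q(P, a) = -1/96 (Q(P, a) = 1/(-96) = -1/96)
1/((Q(11, X(8)) + (9532 - 1*9204))*(-22228 + 1154)) = 1/((-1/96 + (9532 - 1*9204))*(-22228 + 1154)) = 1/((-1/96 + (9532 - 9204))*(-21074)) = 1/((-1/96 + 328)*(-21074)) = 1/((31487/96)*(-21074)) = 1/(-331778519/48) = -48/331778519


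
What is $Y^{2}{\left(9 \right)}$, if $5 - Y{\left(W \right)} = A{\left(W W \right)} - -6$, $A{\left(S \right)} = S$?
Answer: $6724$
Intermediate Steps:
$Y{\left(W \right)} = -1 - W^{2}$ ($Y{\left(W \right)} = 5 - \left(W W - -6\right) = 5 - \left(W^{2} + 6\right) = 5 - \left(6 + W^{2}\right) = -1 - W^{2}$)
$Y^{2}{\left(9 \right)} = \left(-1 - 9^{2}\right)^{2} = \left(-1 - 81\right)^{2} = \left(-82\right)^{2} = 6724$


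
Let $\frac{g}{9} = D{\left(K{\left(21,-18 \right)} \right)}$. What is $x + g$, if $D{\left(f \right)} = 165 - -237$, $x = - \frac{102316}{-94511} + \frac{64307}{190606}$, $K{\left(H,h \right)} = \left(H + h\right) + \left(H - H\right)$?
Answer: $\frac{65201547505961}{18014363666} \approx 3619.4$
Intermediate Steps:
$K{\left(H,h \right)} = H + h$ ($K{\left(H,h \right)} = \left(H + h\right) + 0 = H + h$)
$x = \frac{25579762373}{18014363666}$ ($x = \left(-102316\right) \left(- \frac{1}{94511}\right) + 64307 \cdot \frac{1}{190606} = \frac{102316}{94511} + \frac{64307}{190606} = \frac{25579762373}{18014363666} \approx 1.42$)
$D{\left(f \right)} = 402$ ($D{\left(f \right)} = 165 + 237 = 402$)
$g = 3618$ ($g = 9 \cdot 402 = 3618$)
$x + g = \frac{25579762373}{18014363666} + 3618 = \frac{65201547505961}{18014363666}$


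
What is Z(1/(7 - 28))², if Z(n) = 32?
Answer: 1024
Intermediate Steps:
Z(1/(7 - 28))² = 32² = 1024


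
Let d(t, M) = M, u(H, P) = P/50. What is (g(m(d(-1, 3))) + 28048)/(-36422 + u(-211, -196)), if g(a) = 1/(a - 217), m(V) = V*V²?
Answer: -26645595/34604624 ≈ -0.77000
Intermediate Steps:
u(H, P) = P/50 (u(H, P) = P*(1/50) = P/50)
m(V) = V³
g(a) = 1/(-217 + a)
(g(m(d(-1, 3))) + 28048)/(-36422 + u(-211, -196)) = (1/(-217 + 3³) + 28048)/(-36422 + (1/50)*(-196)) = (1/(-217 + 27) + 28048)/(-36422 - 98/25) = (1/(-190) + 28048)/(-910648/25) = (-1/190 + 28048)*(-25/910648) = (5329119/190)*(-25/910648) = -26645595/34604624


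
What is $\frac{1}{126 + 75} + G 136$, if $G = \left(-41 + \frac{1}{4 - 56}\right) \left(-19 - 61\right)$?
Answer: $\frac{1166153773}{2613} \approx 4.4629 \cdot 10^{5}$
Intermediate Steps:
$G = \frac{42660}{13}$ ($G = \left(-41 + \frac{1}{-52}\right) \left(-80\right) = \left(-41 - \frac{1}{52}\right) \left(-80\right) = \left(- \frac{2133}{52}\right) \left(-80\right) = \frac{42660}{13} \approx 3281.5$)
$\frac{1}{126 + 75} + G 136 = \frac{1}{126 + 75} + \frac{42660}{13} \cdot 136 = \frac{1}{201} + \frac{5801760}{13} = \frac{1166153773}{2613}$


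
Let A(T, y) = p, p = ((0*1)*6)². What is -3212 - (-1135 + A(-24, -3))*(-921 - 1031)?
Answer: -2218732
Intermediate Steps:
p = 0 (p = (0*6)² = 0² = 0)
A(T, y) = 0
-3212 - (-1135 + A(-24, -3))*(-921 - 1031) = -3212 - (-1135 + 0)*(-921 - 1031) = -3212 - (-1135)*(-1952) = -3212 - 1*2215520 = -3212 - 2215520 = -2218732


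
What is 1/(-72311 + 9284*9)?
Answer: 1/11245 ≈ 8.8928e-5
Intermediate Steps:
1/(-72311 + 9284*9) = 1/(-72311 + 83556) = 1/11245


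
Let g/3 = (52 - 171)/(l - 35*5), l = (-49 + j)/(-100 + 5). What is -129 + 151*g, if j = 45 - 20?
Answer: 2979636/16601 ≈ 179.49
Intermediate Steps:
j = 25
l = 24/95 (l = (-49 + 25)/(-100 + 5) = -24/(-95) = -24*(-1/95) = 24/95 ≈ 0.25263)
g = 33915/16601 (g = 3*((52 - 171)/(24/95 - 35*5)) = 3*(-119/(24/95 - 175)) = 3*(-119/(-16601/95)) = 3*(-119*(-95/16601)) = 3*(11305/16601) = 33915/16601 ≈ 2.0429)
-129 + 151*g = -129 + 151*(33915/16601) = -129 + 5121165/16601 = 2979636/16601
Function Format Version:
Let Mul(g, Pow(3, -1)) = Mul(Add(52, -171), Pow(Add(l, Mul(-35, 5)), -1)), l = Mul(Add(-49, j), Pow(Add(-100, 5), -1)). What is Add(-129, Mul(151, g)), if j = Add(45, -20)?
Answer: Rational(2979636, 16601) ≈ 179.49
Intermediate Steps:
j = 25
l = Rational(24, 95) (l = Mul(Add(-49, 25), Pow(Add(-100, 5), -1)) = Mul(-24, Pow(-95, -1)) = Mul(-24, Rational(-1, 95)) = Rational(24, 95) ≈ 0.25263)
g = Rational(33915, 16601) (g = Mul(3, Mul(Add(52, -171), Pow(Add(Rational(24, 95), Mul(-35, 5)), -1))) = Mul(3, Mul(-119, Pow(Add(Rational(24, 95), -175), -1))) = Mul(3, Mul(-119, Pow(Rational(-16601, 95), -1))) = Mul(3, Mul(-119, Rational(-95, 16601))) = Mul(3, Rational(11305, 16601)) = Rational(33915, 16601) ≈ 2.0429)
Add(-129, Mul(151, g)) = Add(-129, Mul(151, Rational(33915, 16601))) = Add(-129, Rational(5121165, 16601)) = Rational(2979636, 16601)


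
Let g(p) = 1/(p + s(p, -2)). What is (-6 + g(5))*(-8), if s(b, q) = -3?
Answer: 44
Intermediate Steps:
g(p) = 1/(-3 + p) (g(p) = 1/(p - 3) = 1/(-3 + p))
(-6 + g(5))*(-8) = (-6 + 1/(-3 + 5))*(-8) = (-6 + 1/2)*(-8) = -11/2*(-8) = 44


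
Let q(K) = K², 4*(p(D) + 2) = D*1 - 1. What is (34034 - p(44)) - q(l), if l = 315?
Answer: -260799/4 ≈ -65200.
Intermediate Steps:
p(D) = -9/4 + D/4 (p(D) = -2 + (D*1 - 1)/4 = -2 + (D - 1)/4 = -2 + (-1 + D)/4 = -2 + (-¼ + D/4) = -9/4 + D/4)
(34034 - p(44)) - q(l) = (34034 - (-9/4 + (¼)*44)) - 1*315² = (34034 - (-9/4 + 11)) - 1*99225 = (34034 - 1*35/4) - 99225 = (34034 - 35/4) - 99225 = 136101/4 - 99225 = -260799/4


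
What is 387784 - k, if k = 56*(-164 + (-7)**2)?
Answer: 394224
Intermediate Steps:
k = -6440 (k = 56*(-164 + 49) = 56*(-115) = -6440)
387784 - k = 387784 - 1*(-6440) = 387784 + 6440 = 394224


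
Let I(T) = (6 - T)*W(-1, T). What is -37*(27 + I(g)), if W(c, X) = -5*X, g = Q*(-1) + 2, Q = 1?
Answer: -74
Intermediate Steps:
g = 1 (g = 1*(-1) + 2 = -1 + 2 = 1)
I(T) = -5*T*(6 - T) (I(T) = (6 - T)*(-5*T) = -5*T*(6 - T))
-37*(27 + I(g)) = -37*(27 + 5*1*(-6 + 1)) = -37*(27 + 5*1*(-5)) = -37*(27 - 25) = -37*2 = -74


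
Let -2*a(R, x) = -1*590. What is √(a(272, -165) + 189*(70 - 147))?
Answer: I*√14258 ≈ 119.41*I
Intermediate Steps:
a(R, x) = 295 (a(R, x) = -(-1)*590/2 = -½*(-590) = 295)
√(a(272, -165) + 189*(70 - 147)) = √(295 + 189*(70 - 147)) = √(295 + 189*(-77)) = √(295 - 14553) = √(-14258) = I*√14258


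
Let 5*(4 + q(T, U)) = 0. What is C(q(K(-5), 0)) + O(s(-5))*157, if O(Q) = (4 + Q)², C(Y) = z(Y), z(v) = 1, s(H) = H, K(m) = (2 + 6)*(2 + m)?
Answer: 158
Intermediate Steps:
K(m) = 16 + 8*m (K(m) = 8*(2 + m) = 16 + 8*m)
q(T, U) = -4 (q(T, U) = -4 + (⅕)*0 = -4 + 0 = -4)
C(Y) = 1
C(q(K(-5), 0)) + O(s(-5))*157 = 1 + (4 - 5)²*157 = 1 + (-1)²*157 = 1 + 1*157 = 1 + 157 = 158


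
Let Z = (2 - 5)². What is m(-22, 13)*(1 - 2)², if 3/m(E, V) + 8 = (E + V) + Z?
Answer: -3/8 ≈ -0.37500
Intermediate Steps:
Z = 9 (Z = (-3)² = 9)
m(E, V) = 3/(1 + E + V) (m(E, V) = 3/(-8 + ((E + V) + 9)) = 3/(-8 + (9 + E + V)) = 3/(1 + E + V))
m(-22, 13)*(1 - 2)² = (3/(1 - 22 + 13))*(1 - 2)² = (3/(-8))*(-1)² = (3*(-⅛))*1 = -3/8*1 = -3/8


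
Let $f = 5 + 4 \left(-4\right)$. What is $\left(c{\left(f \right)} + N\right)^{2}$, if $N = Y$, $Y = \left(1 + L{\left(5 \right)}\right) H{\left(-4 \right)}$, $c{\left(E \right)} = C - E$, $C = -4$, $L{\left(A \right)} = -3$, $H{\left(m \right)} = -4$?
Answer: $225$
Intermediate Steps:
$f = -11$ ($f = 5 - 16 = -11$)
$c{\left(E \right)} = -4 - E$
$Y = 8$ ($Y = \left(1 - 3\right) \left(-4\right) = \left(-2\right) \left(-4\right) = 8$)
$N = 8$
$\left(c{\left(f \right)} + N\right)^{2} = \left(\left(-4 - -11\right) + 8\right)^{2} = \left(\left(-4 + 11\right) + 8\right)^{2} = \left(7 + 8\right)^{2} = 15^{2} = 225$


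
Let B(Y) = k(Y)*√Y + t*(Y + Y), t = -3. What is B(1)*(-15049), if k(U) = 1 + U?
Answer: 60196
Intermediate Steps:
B(Y) = -6*Y + √Y*(1 + Y) (B(Y) = (1 + Y)*√Y - 3*(Y + Y) = √Y*(1 + Y) - 6*Y = -6*Y + √Y*(1 + Y))
B(1)*(-15049) = (-6*1 + √1*(1 + 1))*(-15049) = (-6 + 1*2)*(-15049) = (-6 + 2)*(-15049) = -4*(-15049) = 60196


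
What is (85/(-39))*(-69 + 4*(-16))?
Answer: 11305/39 ≈ 289.87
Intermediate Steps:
(85/(-39))*(-69 + 4*(-16)) = (85*(-1/39))*(-69 - 64) = -85/39*(-133) = 11305/39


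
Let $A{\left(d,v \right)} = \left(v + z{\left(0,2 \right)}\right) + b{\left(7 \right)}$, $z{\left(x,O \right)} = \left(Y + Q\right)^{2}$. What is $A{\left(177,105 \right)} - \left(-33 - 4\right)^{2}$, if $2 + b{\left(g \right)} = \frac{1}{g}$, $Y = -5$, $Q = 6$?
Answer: $- \frac{8854}{7} \approx -1264.9$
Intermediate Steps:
$b{\left(g \right)} = -2 + \frac{1}{g}$
$z{\left(x,O \right)} = 1$ ($z{\left(x,O \right)} = \left(-5 + 6\right)^{2} = 1^{2} = 1$)
$A{\left(d,v \right)} = - \frac{6}{7} + v$ ($A{\left(d,v \right)} = \left(v + 1\right) - \left(2 - \frac{1}{7}\right) = \left(1 + v\right) + \left(-2 + \frac{1}{7}\right) = \left(1 + v\right) - \frac{13}{7} = - \frac{6}{7} + v$)
$A{\left(177,105 \right)} - \left(-33 - 4\right)^{2} = \left(- \frac{6}{7} + 105\right) - \left(-33 - 4\right)^{2} = \frac{729}{7} - \left(-37\right)^{2} = \frac{729}{7} - 1369 = - \frac{8854}{7}$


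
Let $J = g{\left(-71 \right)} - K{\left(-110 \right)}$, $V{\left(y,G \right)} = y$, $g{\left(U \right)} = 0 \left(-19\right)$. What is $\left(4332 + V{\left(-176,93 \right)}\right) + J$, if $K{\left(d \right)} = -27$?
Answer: $4183$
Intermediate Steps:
$g{\left(U \right)} = 0$
$J = 27$ ($J = 0 - -27 = 0 + 27 = 27$)
$\left(4332 + V{\left(-176,93 \right)}\right) + J = \left(4332 - 176\right) + 27 = 4156 + 27 = 4183$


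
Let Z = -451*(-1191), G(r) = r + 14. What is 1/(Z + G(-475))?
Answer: 1/536680 ≈ 1.8633e-6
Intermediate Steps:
G(r) = 14 + r
Z = 537141
1/(Z + G(-475)) = 1/(537141 + (14 - 475)) = 1/(537141 - 461) = 1/536680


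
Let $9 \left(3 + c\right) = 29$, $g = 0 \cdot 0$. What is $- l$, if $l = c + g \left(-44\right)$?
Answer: $- \frac{2}{9} \approx -0.22222$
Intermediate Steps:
$g = 0$
$c = \frac{2}{9}$ ($c = -3 + \frac{1}{9} \cdot 29 = -3 + \frac{29}{9} = \frac{2}{9} \approx 0.22222$)
$l = \frac{2}{9}$ ($l = \frac{2}{9} + 0 \left(-44\right) = \frac{2}{9} + 0 = \frac{2}{9} \approx 0.22222$)
$- l = \left(-1\right) \frac{2}{9} = - \frac{2}{9}$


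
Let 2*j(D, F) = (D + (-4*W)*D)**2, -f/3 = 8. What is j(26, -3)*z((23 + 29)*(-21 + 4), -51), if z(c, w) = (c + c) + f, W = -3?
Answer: -102362624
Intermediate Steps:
f = -24 (f = -3*8 = -24)
z(c, w) = -24 + 2*c (z(c, w) = (c + c) - 24 = 2*c - 24 = -24 + 2*c)
j(D, F) = 169*D**2/2 (j(D, F) = (D + (-4*(-3))*D)**2/2 = (D + 12*D)**2/2 = (13*D)**2/2 = (169*D**2)/2 = 169*D**2/2)
j(26, -3)*z((23 + 29)*(-21 + 4), -51) = ((169/2)*26**2)*(-24 + 2*((23 + 29)*(-21 + 4))) = ((169/2)*676)*(-24 + 2*(52*(-17))) = 57122*(-24 + 2*(-884)) = 57122*(-24 - 1768) = 57122*(-1792) = -102362624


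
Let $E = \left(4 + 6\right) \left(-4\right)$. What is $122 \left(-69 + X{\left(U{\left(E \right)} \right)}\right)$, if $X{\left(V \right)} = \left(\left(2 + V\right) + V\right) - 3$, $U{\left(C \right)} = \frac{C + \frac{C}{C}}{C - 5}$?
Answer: $- \frac{124928}{15} \approx -8328.5$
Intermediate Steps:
$E = -40$ ($E = 10 \left(-4\right) = -40$)
$U{\left(C \right)} = \frac{1 + C}{-5 + C}$ ($U{\left(C \right)} = \frac{C + 1}{-5 + C} = \frac{1 + C}{-5 + C}$)
$X{\left(V \right)} = -1 + 2 V$ ($X{\left(V \right)} = \left(2 + 2 V\right) - 3 = -1 + 2 V$)
$122 \left(-69 + X{\left(U{\left(E \right)} \right)}\right) = 122 \left(-69 - \left(1 - 2 \frac{1 - 40}{-5 - 40}\right)\right) = 122 \left(-69 - \left(1 - 2 \frac{1}{-45} \left(-39\right)\right)\right) = 122 \left(-69 - \left(1 - 2 \left(\left(- \frac{1}{45}\right) \left(-39\right)\right)\right)\right) = 122 \left(-69 + \left(-1 + 2 \cdot \frac{13}{15}\right)\right) = 122 \left(-69 + \left(-1 + \frac{26}{15}\right)\right) = 122 \left(-69 + \frac{11}{15}\right) = 122 \left(- \frac{1024}{15}\right) = - \frac{124928}{15}$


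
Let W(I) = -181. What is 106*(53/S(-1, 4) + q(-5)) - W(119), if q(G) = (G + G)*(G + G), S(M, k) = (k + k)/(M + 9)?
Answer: 16399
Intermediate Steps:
S(M, k) = 2*k/(9 + M) (S(M, k) = (2*k)/(9 + M) = 2*k/(9 + M))
q(G) = 4*G² (q(G) = (2*G)*(2*G) = 4*G²)
106*(53/S(-1, 4) + q(-5)) - W(119) = 106*(53/((2*4/(9 - 1))) + 4*(-5)²) - 1*(-181) = 106*(53/((2*4/8)) + 4*25) + 181 = 106*(53/((2*4*(⅛))) + 100) + 181 = 106*(53/1 + 100) + 181 = 106*(53*1 + 100) + 181 = 106*(53 + 100) + 181 = 106*153 + 181 = 16218 + 181 = 16399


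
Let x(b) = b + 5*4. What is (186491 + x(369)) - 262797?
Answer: -75917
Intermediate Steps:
x(b) = 20 + b (x(b) = b + 20 = 20 + b)
(186491 + x(369)) - 262797 = (186491 + (20 + 369)) - 262797 = (186491 + 389) - 262797 = 186880 - 262797 = -75917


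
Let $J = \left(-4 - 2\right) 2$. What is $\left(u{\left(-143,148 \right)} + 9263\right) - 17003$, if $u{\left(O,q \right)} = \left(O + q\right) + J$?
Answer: $-7747$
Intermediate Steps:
$J = -12$ ($J = \left(-6\right) 2 = -12$)
$u{\left(O,q \right)} = -12 + O + q$ ($u{\left(O,q \right)} = \left(O + q\right) - 12 = -12 + O + q$)
$\left(u{\left(-143,148 \right)} + 9263\right) - 17003 = \left(\left(-12 - 143 + 148\right) + 9263\right) - 17003 = \left(-7 + 9263\right) - 17003 = 9256 - 17003 = -7747$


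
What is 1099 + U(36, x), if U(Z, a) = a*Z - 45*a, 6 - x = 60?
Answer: 1585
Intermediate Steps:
x = -54 (x = 6 - 1*60 = 6 - 60 = -54)
U(Z, a) = -45*a + Z*a (U(Z, a) = Z*a - 45*a = -45*a + Z*a)
1099 + U(36, x) = 1099 - 54*(-45 + 36) = 1099 - 54*(-9) = 1099 + 486 = 1585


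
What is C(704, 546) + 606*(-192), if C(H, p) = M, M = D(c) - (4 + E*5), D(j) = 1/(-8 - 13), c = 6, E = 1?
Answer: -2443582/21 ≈ -1.1636e+5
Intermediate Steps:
D(j) = -1/21 (D(j) = 1/(-21) = -1/21)
M = -190/21 (M = -1/21 - (4 + 1*5) = -1/21 - (4 + 5) = -1/21 - 1*9 = -1/21 - 9 = -190/21 ≈ -9.0476)
C(H, p) = -190/21
C(704, 546) + 606*(-192) = -190/21 + 606*(-192) = -190/21 - 116352 = -2443582/21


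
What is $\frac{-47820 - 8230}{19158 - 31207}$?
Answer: $\frac{56050}{12049} \approx 4.6518$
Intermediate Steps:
$\frac{-47820 - 8230}{19158 - 31207} = - \frac{56050}{-12049} = \left(-56050\right) \left(- \frac{1}{12049}\right) = \frac{56050}{12049}$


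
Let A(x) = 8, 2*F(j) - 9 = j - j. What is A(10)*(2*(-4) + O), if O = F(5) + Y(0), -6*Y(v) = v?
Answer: -28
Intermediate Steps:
F(j) = 9/2 (F(j) = 9/2 + (j - j)/2 = 9/2 + (1/2)*0 = 9/2 + 0 = 9/2)
Y(v) = -v/6
O = 9/2 (O = 9/2 - 1/6*0 = 9/2 + 0 = 9/2 ≈ 4.5000)
A(10)*(2*(-4) + O) = 8*(2*(-4) + 9/2) = 8*(-8 + 9/2) = 8*(-7/2) = -28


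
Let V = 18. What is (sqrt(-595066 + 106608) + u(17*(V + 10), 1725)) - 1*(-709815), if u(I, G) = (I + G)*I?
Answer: 1757491 + I*sqrt(488458) ≈ 1.7575e+6 + 698.9*I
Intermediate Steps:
u(I, G) = I*(G + I) (u(I, G) = (G + I)*I = I*(G + I))
(sqrt(-595066 + 106608) + u(17*(V + 10), 1725)) - 1*(-709815) = (sqrt(-595066 + 106608) + (17*(18 + 10))*(1725 + 17*(18 + 10))) - 1*(-709815) = (sqrt(-488458) + (17*28)*(1725 + 17*28)) + 709815 = (I*sqrt(488458) + 476*(1725 + 476)) + 709815 = (I*sqrt(488458) + 476*2201) + 709815 = (I*sqrt(488458) + 1047676) + 709815 = (1047676 + I*sqrt(488458)) + 709815 = 1757491 + I*sqrt(488458)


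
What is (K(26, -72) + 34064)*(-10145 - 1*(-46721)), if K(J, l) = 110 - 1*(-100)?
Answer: 1253605824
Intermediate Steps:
K(J, l) = 210 (K(J, l) = 110 + 100 = 210)
(K(26, -72) + 34064)*(-10145 - 1*(-46721)) = (210 + 34064)*(-10145 - 1*(-46721)) = 34274*(-10145 + 46721) = 34274*36576 = 1253605824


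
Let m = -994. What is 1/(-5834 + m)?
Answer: -1/6828 ≈ -0.00014646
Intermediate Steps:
1/(-5834 + m) = 1/(-5834 - 994) = 1/(-6828) = -1/6828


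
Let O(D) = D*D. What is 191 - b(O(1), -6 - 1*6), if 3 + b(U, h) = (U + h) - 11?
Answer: 216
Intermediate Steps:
O(D) = D²
b(U, h) = -14 + U + h (b(U, h) = -3 + ((U + h) - 11) = -3 + (-11 + U + h) = -14 + U + h)
191 - b(O(1), -6 - 1*6) = 191 - (-14 + 1² + (-6 - 1*6)) = 191 - (-14 + 1 + (-6 - 6)) = 191 - (-14 + 1 - 12) = 191 - 1*(-25) = 191 + 25 = 216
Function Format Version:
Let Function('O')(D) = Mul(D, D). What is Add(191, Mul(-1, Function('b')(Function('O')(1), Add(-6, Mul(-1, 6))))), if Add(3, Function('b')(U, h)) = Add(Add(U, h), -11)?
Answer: 216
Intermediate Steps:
Function('O')(D) = Pow(D, 2)
Function('b')(U, h) = Add(-14, U, h) (Function('b')(U, h) = Add(-3, Add(Add(U, h), -11)) = Add(-3, Add(-11, U, h)) = Add(-14, U, h))
Add(191, Mul(-1, Function('b')(Function('O')(1), Add(-6, Mul(-1, 6))))) = Add(191, Mul(-1, Add(-14, Pow(1, 2), Add(-6, Mul(-1, 6))))) = Add(191, Mul(-1, Add(-14, 1, Add(-6, -6)))) = Add(191, Mul(-1, Add(-14, 1, -12))) = Add(191, Mul(-1, -25)) = Add(191, 25) = 216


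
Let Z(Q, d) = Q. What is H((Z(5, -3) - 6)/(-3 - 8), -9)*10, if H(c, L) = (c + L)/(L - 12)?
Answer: 140/33 ≈ 4.2424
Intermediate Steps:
H(c, L) = (L + c)/(-12 + L)
H((Z(5, -3) - 6)/(-3 - 8), -9)*10 = ((-9 + (5 - 6)/(-3 - 8))/(-12 - 9))*10 = ((-9 - 1/(-11))/(-21))*10 = -(-9 - 1*(-1/11))/21*10 = -(-9 + 1/11)/21*10 = -1/21*(-98/11)*10 = (14/33)*10 = 140/33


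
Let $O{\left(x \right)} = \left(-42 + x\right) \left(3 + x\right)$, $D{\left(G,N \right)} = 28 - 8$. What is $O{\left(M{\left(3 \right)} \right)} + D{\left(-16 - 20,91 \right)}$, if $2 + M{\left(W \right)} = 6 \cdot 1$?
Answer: $-246$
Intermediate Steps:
$M{\left(W \right)} = 4$ ($M{\left(W \right)} = -2 + 6 \cdot 1 = -2 + 6 = 4$)
$D{\left(G,N \right)} = 20$ ($D{\left(G,N \right)} = 28 - 8 = 20$)
$O{\left(M{\left(3 \right)} \right)} + D{\left(-16 - 20,91 \right)} = \left(-126 + 4^{2} - 156\right) + 20 = \left(-126 + 16 - 156\right) + 20 = -266 + 20 = -246$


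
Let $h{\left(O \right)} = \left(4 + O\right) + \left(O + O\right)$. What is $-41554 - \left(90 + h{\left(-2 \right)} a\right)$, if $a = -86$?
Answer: $-41816$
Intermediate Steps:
$h{\left(O \right)} = 4 + 3 O$ ($h{\left(O \right)} = \left(4 + O\right) + 2 O = 4 + 3 O$)
$-41554 - \left(90 + h{\left(-2 \right)} a\right) = -41554 - \left(90 + \left(4 + 3 \left(-2\right)\right) \left(-86\right)\right) = -41554 - \left(90 + \left(4 - 6\right) \left(-86\right)\right) = -41554 - \left(90 - -172\right) = -41554 - \left(90 + 172\right) = -41554 - 262 = -41816$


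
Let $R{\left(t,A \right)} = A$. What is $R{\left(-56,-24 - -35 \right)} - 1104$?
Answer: $-1093$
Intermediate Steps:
$R{\left(-56,-24 - -35 \right)} - 1104 = \left(-24 - -35\right) - 1104 = \left(-24 + 35\right) - 1104 = 11 - 1104 = -1093$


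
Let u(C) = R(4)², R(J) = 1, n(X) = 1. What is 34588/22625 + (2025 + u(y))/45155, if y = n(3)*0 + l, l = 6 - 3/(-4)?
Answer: 321531878/204326375 ≈ 1.5736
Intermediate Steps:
l = 27/4 (l = 6 - 3*(-1)/4 = 6 - 1*(-¾) = 6 + ¾ = 27/4 ≈ 6.7500)
y = 27/4 (y = 1*0 + 27/4 = 0 + 27/4 = 27/4 ≈ 6.7500)
u(C) = 1 (u(C) = 1² = 1)
34588/22625 + (2025 + u(y))/45155 = 34588/22625 + (2025 + 1)/45155 = 34588*(1/22625) + 2026*(1/45155) = 34588/22625 + 2026/45155 = 321531878/204326375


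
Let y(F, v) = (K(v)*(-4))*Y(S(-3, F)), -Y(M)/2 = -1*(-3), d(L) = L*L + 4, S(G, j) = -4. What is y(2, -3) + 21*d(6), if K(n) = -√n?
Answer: 840 - 24*I*√3 ≈ 840.0 - 41.569*I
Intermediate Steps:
d(L) = 4 + L² (d(L) = L² + 4 = 4 + L²)
Y(M) = -6 (Y(M) = -(-2)*(-3) = -2*3 = -6)
y(F, v) = -24*√v (y(F, v) = (-√v*(-4))*(-6) = (4*√v)*(-6) = -24*√v)
y(2, -3) + 21*d(6) = -24*I*√3 + 21*(4 + 6²) = -24*I*√3 + 21*(4 + 36) = -24*I*√3 + 21*40 = -24*I*√3 + 840 = 840 - 24*I*√3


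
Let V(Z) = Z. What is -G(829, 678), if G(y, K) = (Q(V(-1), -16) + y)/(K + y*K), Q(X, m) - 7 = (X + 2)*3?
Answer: -839/562740 ≈ -0.0014909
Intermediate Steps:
Q(X, m) = 13 + 3*X (Q(X, m) = 7 + (X + 2)*3 = 7 + (2 + X)*3 = 7 + (6 + 3*X) = 13 + 3*X)
G(y, K) = (10 + y)/(K + K*y) (G(y, K) = ((13 + 3*(-1)) + y)/(K + y*K) = ((13 - 3) + y)/(K + K*y) = (10 + y)/(K + K*y))
-G(829, 678) = -(10 + 829)/(678*(1 + 829)) = -839/(678*830) = -1*839/562740 = -839/562740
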